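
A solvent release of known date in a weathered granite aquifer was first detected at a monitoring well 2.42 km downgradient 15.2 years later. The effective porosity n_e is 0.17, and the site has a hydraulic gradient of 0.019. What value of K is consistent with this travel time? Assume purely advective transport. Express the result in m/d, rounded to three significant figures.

t = 15.2 years = 5548 d
L = 2.42 km = 2420 m
v = L / t = 2420 / 5548 = 0.4362 m/d
K = v · n / i = 0.4362 × 0.17 / 0.019 = 3.90 m/d

3.90 m/d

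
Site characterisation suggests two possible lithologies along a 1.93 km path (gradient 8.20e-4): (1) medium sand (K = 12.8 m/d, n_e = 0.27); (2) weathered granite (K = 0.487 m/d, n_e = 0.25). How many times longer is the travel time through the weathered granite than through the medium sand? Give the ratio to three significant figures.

24.3

Unit 1 (medium sand): v = 12.8×8.2e-4/0.27 = 0.03887 m/d, t = 1930/0.03887 = 49650 d
Unit 2 (weathered granite): v = 0.487×8.2e-4/0.25 = 0.001597 m/d, t = 1930/0.001597 = 1.208e6 d
t(weathered granite) / t(medium sand) = 1.208e6/49650 = 24.3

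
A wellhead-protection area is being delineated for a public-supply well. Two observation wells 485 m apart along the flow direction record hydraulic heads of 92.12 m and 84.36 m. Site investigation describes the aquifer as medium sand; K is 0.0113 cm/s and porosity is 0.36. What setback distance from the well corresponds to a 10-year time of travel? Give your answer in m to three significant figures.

1580 m

Hydraulic gradient i = (92.12 − 84.36) / 485 = 7.76 / 485 = 0.01600
K = 0.0113 cm/s × 864 = 9.763 m/d
Specific discharge q = 9.763 × 0.01600 = 0.1562 m/d
Seepage velocity v = q / n = 0.1562 / 0.36 = 0.4339 m/d
T = 10 yr × 365 = 3650 d
L = v × T = 0.4339 × 3650 = 1584 m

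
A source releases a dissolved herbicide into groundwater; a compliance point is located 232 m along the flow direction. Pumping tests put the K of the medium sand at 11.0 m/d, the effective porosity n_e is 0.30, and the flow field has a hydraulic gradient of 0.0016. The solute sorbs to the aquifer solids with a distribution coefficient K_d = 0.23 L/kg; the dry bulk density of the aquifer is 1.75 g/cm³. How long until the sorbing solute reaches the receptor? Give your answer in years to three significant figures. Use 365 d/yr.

25.4 years

Specific discharge q = 11.0 × 0.0016 = 0.01760 m/d
Average linear velocity = 0.01760 / 0.30 = 0.05867 m/d
Retardation R = 1 + ρ_b·K_d/n = 1 + 1.75×0.23/0.30 = 2.342
Contaminant velocity v_c = v/R = 0.05867/2.342 = 0.02505 m/d
t = L/v_c = 232/0.02505 = 9260 d
   = 9260/365 = 25.4 yr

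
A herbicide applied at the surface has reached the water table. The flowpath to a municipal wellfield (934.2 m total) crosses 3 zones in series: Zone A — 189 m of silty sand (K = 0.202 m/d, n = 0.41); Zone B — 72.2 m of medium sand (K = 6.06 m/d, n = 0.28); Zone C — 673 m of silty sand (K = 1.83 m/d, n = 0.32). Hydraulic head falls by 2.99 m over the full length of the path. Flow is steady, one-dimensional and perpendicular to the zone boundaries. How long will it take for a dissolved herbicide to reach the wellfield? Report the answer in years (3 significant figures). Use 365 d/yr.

Steady 1-D flow in series ⇒ the Darcy flux q is identical in every zone and the zone head losses add (resistances L/K in series).
Σ(L/K) = 189/0.202 + 72.2/6.06 + 673/1.83 = 935.6 + 11.91 + 367.8 = 1315 d
q = ΔH / Σ(L/K) = 2.99 / 1315 = 0.002273 m/d (same in every zone)
Zone A: v = q/n = 0.002273/0.41 = 0.005544 m/d → t_A = 189/0.005544 = 34090 d
Zone B: v = q/n = 0.002273/0.28 = 0.008119 m/d → t_B = 72.2/0.008119 = 8893 d
Zone C: v = q/n = 0.002273/0.32 = 0.007104 m/d → t_C = 673/0.007104 = 94740 d
Total t = 34090 + 8893 + 94740 = 137700 d
   = 137700 / 365 = 377 yr

377 years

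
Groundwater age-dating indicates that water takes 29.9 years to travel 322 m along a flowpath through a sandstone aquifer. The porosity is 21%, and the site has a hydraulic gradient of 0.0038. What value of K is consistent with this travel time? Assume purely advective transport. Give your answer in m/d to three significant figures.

1.63 m/d

t = 29.9 years = 10910 d
v = L / t = 322 / 10910 = 0.02950 m/d
K = v · n / i = 0.02950 × 0.21 / 0.0038 = 1.63 m/d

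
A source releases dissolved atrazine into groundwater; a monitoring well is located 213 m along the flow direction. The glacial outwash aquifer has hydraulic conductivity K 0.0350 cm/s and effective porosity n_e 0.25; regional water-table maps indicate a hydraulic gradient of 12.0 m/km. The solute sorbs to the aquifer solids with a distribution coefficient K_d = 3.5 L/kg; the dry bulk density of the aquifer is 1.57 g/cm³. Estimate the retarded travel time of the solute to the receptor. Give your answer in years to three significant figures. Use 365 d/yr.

9.24 years

K = 0.0350 cm/s × 864 = 30.24 m/d
Specific discharge q = 30.24 × 0.012 = 0.3629 m/d
v_s = q/n_e = 0.3629/0.25 = 1.452 m/d
Retardation R = 1 + ρ_b·K_d/n = 1 + 1.57×3.5/0.25 = 22.98
Contaminant velocity v_c = v/R = 1.452/22.98 = 0.06316 m/d
t = L/v_c = 213/0.06316 = 3372 d
   = 3372/365 = 9.24 yr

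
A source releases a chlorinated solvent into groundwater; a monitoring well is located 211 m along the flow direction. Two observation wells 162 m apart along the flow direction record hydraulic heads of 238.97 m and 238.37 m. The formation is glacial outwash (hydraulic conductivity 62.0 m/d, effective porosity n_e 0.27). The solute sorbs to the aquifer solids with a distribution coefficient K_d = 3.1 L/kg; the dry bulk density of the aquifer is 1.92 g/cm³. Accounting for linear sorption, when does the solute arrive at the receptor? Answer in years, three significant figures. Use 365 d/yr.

15.7 years

Hydraulic gradient i = (238.97 − 238.37) / 162 = 0.60 / 162 = 0.003704
Specific discharge q = 62.0 × 0.003704 = 0.2296 m/d
v = Ki/n = 62.0·0.003704/0.27 = 0.8505 m/d
Retardation R = 1 + ρ_b·K_d/n = 1 + 1.92×3.1/0.27 = 23.04
Contaminant velocity v_c = v/R = 0.8505/23.04 = 0.03691 m/d
t = L/v_c = 211/0.03691 = 5717 d
   = 5717/365 = 15.7 yr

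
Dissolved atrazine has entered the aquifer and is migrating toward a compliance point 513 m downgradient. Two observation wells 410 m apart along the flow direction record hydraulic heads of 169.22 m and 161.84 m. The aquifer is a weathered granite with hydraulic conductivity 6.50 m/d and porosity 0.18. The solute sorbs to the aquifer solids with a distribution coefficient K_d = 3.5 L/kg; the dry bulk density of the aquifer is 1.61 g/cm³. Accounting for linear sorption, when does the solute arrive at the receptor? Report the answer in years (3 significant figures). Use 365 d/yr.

69.9 years

Hydraulic gradient i = (169.22 − 161.84) / 410 = 7.38 / 410 = 0.01800
q = Ki = 6.50 × 0.01800 = 0.1170 m/d
Average linear velocity = 0.1170 / 0.18 = 0.6500 m/d
Retardation R = 1 + ρ_b·K_d/n = 1 + 1.61×3.5/0.18 = 32.31
Contaminant velocity v_c = v/R = 0.6500/32.31 = 0.02012 m/d
t = L/v_c = 513/0.02012 = 25500 d
   = 25500/365 = 69.9 yr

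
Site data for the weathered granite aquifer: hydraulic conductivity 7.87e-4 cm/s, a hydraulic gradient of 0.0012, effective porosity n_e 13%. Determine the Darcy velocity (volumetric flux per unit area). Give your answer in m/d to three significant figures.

8.16e-4 m/d

K = 7.87e-4 cm/s × 864 = 0.6800 m/d
Darcy flux q = K·i = 0.6800 × 0.0012 = 8.160e-4 m/d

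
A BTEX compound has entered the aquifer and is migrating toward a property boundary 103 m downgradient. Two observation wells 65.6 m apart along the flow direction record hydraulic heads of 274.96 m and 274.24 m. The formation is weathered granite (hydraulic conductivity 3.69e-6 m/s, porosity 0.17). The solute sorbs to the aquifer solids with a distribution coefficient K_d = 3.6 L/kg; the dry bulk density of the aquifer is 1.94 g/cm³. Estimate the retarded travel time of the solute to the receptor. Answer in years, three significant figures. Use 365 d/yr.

577 years

Hydraulic gradient i = (274.96 − 274.24) / 65.6 = 0.72 / 65.6 = 0.01098
K = 3.69e-6 m/s × 86400 s/d = 0.3188 m/d
Darcy flux q = K·i = 0.3188 × 0.01098 = 0.003499 m/d
v_s = q/n_e = 0.003499/0.17 = 0.02058 m/d
Retardation R = 1 + ρ_b·K_d/n = 1 + 1.94×3.6/0.17 = 42.08
Contaminant velocity v_c = v/R = 0.02058/42.08 = 4.891e-4 m/d
t = L/v_c = 103/4.891e-4 = 210600 d
   = 210600/365 = 577 yr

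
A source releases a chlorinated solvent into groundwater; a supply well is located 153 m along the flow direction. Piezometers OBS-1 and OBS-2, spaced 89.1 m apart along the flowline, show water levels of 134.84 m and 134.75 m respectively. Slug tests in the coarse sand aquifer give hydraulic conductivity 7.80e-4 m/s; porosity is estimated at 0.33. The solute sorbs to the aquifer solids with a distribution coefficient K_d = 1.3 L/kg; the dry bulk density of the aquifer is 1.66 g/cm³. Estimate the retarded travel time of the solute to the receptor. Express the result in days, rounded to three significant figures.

5590 days

Hydraulic gradient i = (134.84 − 134.75) / 89.1 = 0.09 / 89.1 = 0.001010
K = 7.80e-4 m/s × 86400 s/d = 67.39 m/d
q = Ki = 67.39 × 0.001010 = 0.06807 m/d
v_s = q/n_e = 0.06807/0.33 = 0.2063 m/d
Retardation R = 1 + ρ_b·K_d/n = 1 + 1.66×1.3/0.33 = 7.539
Contaminant velocity v_c = v/R = 0.2063/7.539 = 0.02736 m/d
t = L/v_c = 153/0.02736 = 5592 d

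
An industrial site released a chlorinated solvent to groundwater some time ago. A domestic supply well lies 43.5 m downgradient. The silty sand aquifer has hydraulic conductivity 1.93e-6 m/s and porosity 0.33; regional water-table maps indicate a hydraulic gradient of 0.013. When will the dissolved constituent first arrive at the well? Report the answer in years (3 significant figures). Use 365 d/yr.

K = 1.93e-6 m/s × 86400 s/d = 0.1668 m/d
q = Ki = 0.1668 × 0.013 = 0.002168 m/d
Seepage velocity v = q / n = 0.002168 / 0.33 = 0.006569 m/d
t = L / v = 43.5 / 0.006569 = 6622 d
   = 6622 / 365 = 18.1 yr

18.1 years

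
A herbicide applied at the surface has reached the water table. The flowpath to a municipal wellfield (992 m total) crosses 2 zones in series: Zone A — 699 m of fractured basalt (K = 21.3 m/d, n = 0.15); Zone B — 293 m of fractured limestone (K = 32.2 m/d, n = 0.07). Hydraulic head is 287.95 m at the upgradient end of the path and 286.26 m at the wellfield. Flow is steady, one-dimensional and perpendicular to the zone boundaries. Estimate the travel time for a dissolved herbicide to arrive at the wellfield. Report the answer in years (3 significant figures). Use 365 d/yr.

8.52 years

Total head drop ΔH = 287.95 − 286.26 = 1.69 m
Continuity: the same q passes through each zone, so ΔH = q·Σ(L_j/K_j) — the zones act as resistances in series.
Σ(L/K) = 699/21.3 + 293/32.2 = 32.82 + 9.099 = 41.92 d
q = ΔH / Σ(L/K) = 1.69 / 41.92 = 0.04032 m/d (same in every zone)
Zone A: v = q/n = 0.04032/0.15 = 0.2688 m/d → t_A = 699/0.2688 = 2601 d
Zone B: v = q/n = 0.04032/0.07 = 0.5760 m/d → t_B = 293/0.5760 = 508.7 d
Total t = 2601 + 508.7 = 3109 d
   = 3109 / 365 = 8.52 yr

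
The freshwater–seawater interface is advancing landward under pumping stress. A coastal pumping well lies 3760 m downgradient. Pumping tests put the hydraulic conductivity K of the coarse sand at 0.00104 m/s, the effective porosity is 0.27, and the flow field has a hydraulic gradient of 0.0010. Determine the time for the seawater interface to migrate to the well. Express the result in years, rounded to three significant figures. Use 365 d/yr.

31.0 years

K = 0.00104 m/s × 86400 s/d = 89.86 m/d
q = Ki = 89.86 × 0.0010 = 0.08986 m/d
v_s = q/n_e = 0.08986/0.27 = 0.3328 m/d
t = L / v = 3760 / 0.3328 = 11300 d
   = 11300 / 365 = 31.0 yr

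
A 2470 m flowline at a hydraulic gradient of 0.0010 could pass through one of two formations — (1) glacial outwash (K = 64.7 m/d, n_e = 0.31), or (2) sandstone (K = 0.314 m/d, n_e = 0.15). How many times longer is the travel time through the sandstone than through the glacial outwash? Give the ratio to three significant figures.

Unit 1 (glacial outwash): v = 64.7×0.0010/0.31 = 0.2087 m/d, t = 2470/0.2087 = 11830 d
Unit 2 (sandstone): v = 0.314×0.0010/0.15 = 0.002093 m/d, t = 2470/0.002093 = 1.180e6 d
t(sandstone) / t(glacial outwash) = 1.180e6/11830 = 99.7

99.7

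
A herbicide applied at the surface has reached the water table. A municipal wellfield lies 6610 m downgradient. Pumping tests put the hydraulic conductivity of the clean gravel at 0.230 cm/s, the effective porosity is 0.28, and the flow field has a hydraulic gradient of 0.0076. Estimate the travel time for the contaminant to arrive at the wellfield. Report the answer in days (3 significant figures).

1230 days

K = 0.230 cm/s × 864 = 198.7 m/d
q = Ki = 198.7 × 0.0076 = 1.510 m/d
Average linear velocity = 1.510 / 0.28 = 5.394 m/d
t = L / v = 6610 / 5.394 = 1225 d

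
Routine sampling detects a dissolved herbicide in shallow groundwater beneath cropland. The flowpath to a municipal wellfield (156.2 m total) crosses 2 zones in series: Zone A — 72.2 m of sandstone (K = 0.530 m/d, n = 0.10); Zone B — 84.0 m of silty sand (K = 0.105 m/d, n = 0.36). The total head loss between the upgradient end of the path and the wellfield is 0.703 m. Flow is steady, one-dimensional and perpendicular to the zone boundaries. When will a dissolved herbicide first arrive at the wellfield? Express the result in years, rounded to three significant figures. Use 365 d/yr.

137 years

Steady 1-D flow in series ⇒ the Darcy flux q is identical in every zone and the zone head losses add (resistances L/K in series).
Σ(L/K) = 72.2/0.530 + 84.0/0.105 = 136.2 + 800.0 = 936.2 d
q = ΔH / Σ(L/K) = 0.703 / 936.2 = 7.509e-4 m/d (same in every zone)
Zone A: v = q/n = 7.509e-4/0.10 = 0.007509 m/d → t_A = 72.2/0.007509 = 9615 d
Zone B: v = q/n = 7.509e-4/0.36 = 0.002086 m/d → t_B = 84.0/0.002086 = 40270 d
Total t = 9615 + 40270 = 49890 d
   = 49890 / 365 = 137 yr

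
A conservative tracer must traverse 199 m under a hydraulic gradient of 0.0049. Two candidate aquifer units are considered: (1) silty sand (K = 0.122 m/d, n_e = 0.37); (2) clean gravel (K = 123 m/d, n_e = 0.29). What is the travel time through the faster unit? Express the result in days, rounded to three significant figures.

Unit 1 (silty sand): v = 0.122×0.0049/0.37 = 0.001616 m/d, t = 199/0.001616 = 123200 d
Unit 2 (clean gravel): v = 123×0.0049/0.29 = 2.078 m/d, t = 199/2.078 = 95.75 d
Faster unit: t = 95.8 d

95.8 days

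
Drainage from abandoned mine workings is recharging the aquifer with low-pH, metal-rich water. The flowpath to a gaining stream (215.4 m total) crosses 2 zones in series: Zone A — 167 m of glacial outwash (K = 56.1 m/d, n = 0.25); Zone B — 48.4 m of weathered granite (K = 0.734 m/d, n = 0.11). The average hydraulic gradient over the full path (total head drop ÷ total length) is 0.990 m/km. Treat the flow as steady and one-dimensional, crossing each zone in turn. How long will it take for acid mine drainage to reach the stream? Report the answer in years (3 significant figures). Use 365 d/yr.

41.7 years

Steady 1-D flow in series ⇒ the Darcy flux q is identical in every zone and the zone head losses add (resistances L/K in series).
Σ(L/K) = 167/56.1 + 48.4/0.734 = 2.977 + 65.94 = 68.92 d
K_eq = L_total / Σ(L/K) = 215.4 / 68.92 = 3.126 m/d
q = K_eq · i = 3.126 × 9.9e-4 = 0.003094 m/d (same in every zone)
Zone A: v = q/n = 0.003094/0.25 = 0.01238 m/d → t_A = 167/0.01238 = 13490 d
Zone B: v = q/n = 0.003094/0.11 = 0.02813 m/d → t_B = 48.4/0.02813 = 1721 d
Total t = 13490 + 1721 = 15210 d
   = 15210 / 365 = 41.7 yr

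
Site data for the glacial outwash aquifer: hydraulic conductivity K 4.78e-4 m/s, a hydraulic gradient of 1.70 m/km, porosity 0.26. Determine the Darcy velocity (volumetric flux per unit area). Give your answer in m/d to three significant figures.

K = 4.78e-4 m/s × 86400 s/d = 41.30 m/d
Specific discharge q = 41.30 × 0.0017 = 0.07021 m/d

0.0702 m/d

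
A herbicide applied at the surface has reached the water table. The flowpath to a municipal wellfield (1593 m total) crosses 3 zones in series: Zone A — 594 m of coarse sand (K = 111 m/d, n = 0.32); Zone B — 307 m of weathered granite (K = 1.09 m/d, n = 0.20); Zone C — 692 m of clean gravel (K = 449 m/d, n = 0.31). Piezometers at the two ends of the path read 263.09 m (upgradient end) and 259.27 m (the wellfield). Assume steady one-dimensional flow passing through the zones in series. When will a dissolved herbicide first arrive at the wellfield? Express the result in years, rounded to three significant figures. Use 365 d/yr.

Total head drop ΔH = 263.09 − 259.27 = 3.82 m
Continuity: the same q passes through each zone, so ΔH = q·Σ(L_j/K_j) — the zones act as resistances in series.
Σ(L/K) = 594/111 + 307/1.09 + 692/449 = 5.351 + 281.7 + 1.541 = 288.5 d
q = ΔH / Σ(L/K) = 3.82 / 288.5 = 0.01324 m/d (same in every zone)
Zone A: v = q/n = 0.01324/0.32 = 0.04137 m/d → t_A = 594/0.04137 = 14360 d
Zone B: v = q/n = 0.01324/0.20 = 0.06619 m/d → t_B = 307/0.06619 = 4638 d
Zone C: v = q/n = 0.01324/0.31 = 0.04271 m/d → t_C = 692/0.04271 = 16200 d
Total t = 14360 + 4638 + 16200 = 35200 d
   = 35200 / 365 = 96.4 yr

96.4 years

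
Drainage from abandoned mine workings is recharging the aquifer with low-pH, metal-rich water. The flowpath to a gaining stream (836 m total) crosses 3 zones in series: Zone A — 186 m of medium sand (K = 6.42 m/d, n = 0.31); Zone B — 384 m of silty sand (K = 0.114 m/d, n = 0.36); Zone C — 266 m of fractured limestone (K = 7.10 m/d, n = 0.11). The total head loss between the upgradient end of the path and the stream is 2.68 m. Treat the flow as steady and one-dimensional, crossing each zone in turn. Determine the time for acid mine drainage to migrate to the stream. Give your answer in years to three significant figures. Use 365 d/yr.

791 years

Continuity: the same q passes through each zone, so ΔH = q·Σ(L_j/K_j) — the zones act as resistances in series.
Σ(L/K) = 186/6.42 + 384/0.114 + 266/7.10 = 28.97 + 3368 + 37.46 = 3435 d
q = ΔH / Σ(L/K) = 2.68 / 3435 = 7.802e-4 m/d (same in every zone)
Zone A: v = q/n = 7.802e-4/0.31 = 0.002517 m/d → t_A = 186/0.002517 = 73900 d
Zone B: v = q/n = 7.802e-4/0.36 = 0.002167 m/d → t_B = 384/0.002167 = 177200 d
Zone C: v = q/n = 7.802e-4/0.11 = 0.007093 m/d → t_C = 266/0.007093 = 37500 d
Total t = 73900 + 177200 + 37500 = 288600 d
   = 288600 / 365 = 791 yr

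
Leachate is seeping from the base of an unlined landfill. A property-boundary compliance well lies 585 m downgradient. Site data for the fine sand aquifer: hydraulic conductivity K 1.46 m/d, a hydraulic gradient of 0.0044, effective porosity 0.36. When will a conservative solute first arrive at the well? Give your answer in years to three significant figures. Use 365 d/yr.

q = Ki = 1.46 × 0.0044 = 0.006424 m/d
v = Ki/n = 1.46·0.0044/0.36 = 0.01784 m/d
t = L / v = 585 / 0.01784 = 32780 d
   = 32780 / 365 = 89.8 yr

89.8 years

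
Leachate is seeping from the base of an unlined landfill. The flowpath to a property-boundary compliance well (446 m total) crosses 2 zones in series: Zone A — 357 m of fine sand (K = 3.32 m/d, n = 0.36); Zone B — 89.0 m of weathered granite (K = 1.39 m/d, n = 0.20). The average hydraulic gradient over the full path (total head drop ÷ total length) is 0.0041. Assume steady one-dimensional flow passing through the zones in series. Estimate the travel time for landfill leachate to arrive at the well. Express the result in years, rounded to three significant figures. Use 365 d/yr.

37.6 years

Steady 1-D flow in series ⇒ the Darcy flux q is identical in every zone and the zone head losses add (resistances L/K in series).
Σ(L/K) = 357/3.32 + 89.0/1.39 = 107.5 + 64.03 = 171.6 d
K_eq = L_total / Σ(L/K) = 446 / 171.6 = 2.600 m/d
q = K_eq · i = 2.600 × 0.0041 = 0.01066 m/d (same in every zone)
Zone A: v = q/n = 0.01066/0.36 = 0.02961 m/d → t_A = 357/0.02961 = 12060 d
Zone B: v = q/n = 0.01066/0.20 = 0.05329 m/d → t_B = 89.0/0.05329 = 1670 d
Total t = 12060 + 1670 = 13730 d
   = 13730 / 365 = 37.6 yr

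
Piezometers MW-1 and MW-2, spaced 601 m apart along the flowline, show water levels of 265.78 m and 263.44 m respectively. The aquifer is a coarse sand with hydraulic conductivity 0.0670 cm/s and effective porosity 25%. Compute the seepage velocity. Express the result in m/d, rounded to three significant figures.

Hydraulic gradient i = (265.78 − 263.44) / 601 = 2.34 / 601 = 0.003894
K = 0.0670 cm/s × 864 = 57.89 m/d
q = Ki = 57.89 × 0.003894 = 0.2254 m/d
Average linear velocity = 0.2254 / 0.25 = 0.9016 m/d

0.902 m/d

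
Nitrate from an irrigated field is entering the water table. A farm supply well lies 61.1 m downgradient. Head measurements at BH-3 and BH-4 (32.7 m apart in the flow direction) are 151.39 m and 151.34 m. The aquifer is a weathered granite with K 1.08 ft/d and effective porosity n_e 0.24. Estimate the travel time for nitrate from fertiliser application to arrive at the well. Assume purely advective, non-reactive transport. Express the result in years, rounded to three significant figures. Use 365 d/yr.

Hydraulic gradient i = (151.39 − 151.34) / 32.7 = 0.05 / 32.7 = 0.001529
K = 1.08 ft/d × 0.3048 = 0.3292 m/d
Darcy flux q = K·i = 0.3292 × 0.001529 = 5.033e-4 m/d
Average linear velocity = 5.033e-4 / 0.24 = 0.002097 m/d
t = L / v = 61.1 / 0.002097 = 29130 d
   = 29130 / 365 = 79.8 yr

79.8 years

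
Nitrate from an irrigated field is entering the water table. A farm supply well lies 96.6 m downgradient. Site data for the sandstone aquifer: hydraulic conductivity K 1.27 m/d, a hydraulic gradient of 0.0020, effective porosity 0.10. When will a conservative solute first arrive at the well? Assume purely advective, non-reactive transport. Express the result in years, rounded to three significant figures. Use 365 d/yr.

10.4 years

Specific discharge q = 1.27 × 0.0020 = 0.002540 m/d
v_s = q/n_e = 0.002540/0.10 = 0.02540 m/d
t = L / v = 96.6 / 0.02540 = 3803 d
   = 3803 / 365 = 10.4 yr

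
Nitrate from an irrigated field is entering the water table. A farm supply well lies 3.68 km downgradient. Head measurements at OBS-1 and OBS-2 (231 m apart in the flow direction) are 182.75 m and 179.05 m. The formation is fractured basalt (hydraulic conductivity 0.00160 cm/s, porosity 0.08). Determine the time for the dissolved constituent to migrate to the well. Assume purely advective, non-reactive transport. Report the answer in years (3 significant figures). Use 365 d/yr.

36.4 years

Hydraulic gradient i = (182.75 − 179.05) / 231 = 3.70 / 231 = 0.01602
K = 0.00160 cm/s × 864 = 1.382 m/d
Specific discharge q = 1.382 × 0.01602 = 0.02214 m/d
Seepage velocity v = q / n = 0.02214 / 0.08 = 0.2768 m/d
L = 3.68 km = 3680 m
t = L / v = 3680 / 0.2768 = 13300 d
   = 13300 / 365 = 36.4 yr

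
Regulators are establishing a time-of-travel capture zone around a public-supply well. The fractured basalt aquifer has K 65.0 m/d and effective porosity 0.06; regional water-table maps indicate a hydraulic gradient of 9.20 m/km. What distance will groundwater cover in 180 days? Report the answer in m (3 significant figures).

q = Ki = 65.0 × 0.0092 = 0.5980 m/d
Average linear velocity = 0.5980 / 0.06 = 9.967 m/d
L = v × T = 9.967 × 180 = 1794 m

1790 m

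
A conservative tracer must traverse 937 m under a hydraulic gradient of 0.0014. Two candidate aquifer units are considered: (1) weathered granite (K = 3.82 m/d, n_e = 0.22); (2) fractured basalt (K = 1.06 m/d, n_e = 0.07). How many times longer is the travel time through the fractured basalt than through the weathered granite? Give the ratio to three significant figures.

1.15

Unit 1 (weathered granite): v = 3.82×0.0014/0.22 = 0.02431 m/d, t = 937/0.02431 = 38550 d
Unit 2 (fractured basalt): v = 1.06×0.0014/0.07 = 0.02120 m/d, t = 937/0.02120 = 44200 d
t(fractured basalt) / t(weathered granite) = 44200/38550 = 1.15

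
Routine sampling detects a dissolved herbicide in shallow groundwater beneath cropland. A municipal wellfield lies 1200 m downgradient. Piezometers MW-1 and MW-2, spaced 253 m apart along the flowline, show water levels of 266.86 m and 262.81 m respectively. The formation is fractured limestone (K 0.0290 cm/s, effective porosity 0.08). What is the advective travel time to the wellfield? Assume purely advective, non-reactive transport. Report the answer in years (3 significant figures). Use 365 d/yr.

0.656 years

Hydraulic gradient i = (266.86 − 262.81) / 253 = 4.05 / 253 = 0.01601
K = 0.0290 cm/s × 864 = 25.06 m/d
q = Ki = 25.06 × 0.01601 = 0.4011 m/d
Average linear velocity = 0.4011 / 0.08 = 5.014 m/d
t = L / v = 1200 / 5.014 = 239.3 d
   = 239.3 / 365 = 0.656 yr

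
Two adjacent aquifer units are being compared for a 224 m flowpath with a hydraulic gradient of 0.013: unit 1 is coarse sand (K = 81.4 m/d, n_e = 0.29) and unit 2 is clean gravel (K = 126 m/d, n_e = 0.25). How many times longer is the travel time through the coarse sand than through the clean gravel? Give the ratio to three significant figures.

1.80

Unit 1 (coarse sand): v = 81.4×0.013/0.29 = 3.649 m/d, t = 224/3.649 = 61.39 d
Unit 2 (clean gravel): v = 126×0.013/0.25 = 6.552 m/d, t = 224/6.552 = 34.19 d
t(coarse sand) / t(clean gravel) = 61.39/34.19 = 1.80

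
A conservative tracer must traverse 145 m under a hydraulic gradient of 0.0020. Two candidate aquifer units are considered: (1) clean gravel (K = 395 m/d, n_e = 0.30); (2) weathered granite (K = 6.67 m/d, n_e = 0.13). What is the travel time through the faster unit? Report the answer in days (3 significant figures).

Unit 1 (clean gravel): v = 395×0.0020/0.30 = 2.633 m/d, t = 145/2.633 = 55.06 d
Unit 2 (weathered granite): v = 6.67×0.0020/0.13 = 0.1026 m/d, t = 145/0.1026 = 1413 d
Faster unit: t = 55.1 d

55.1 days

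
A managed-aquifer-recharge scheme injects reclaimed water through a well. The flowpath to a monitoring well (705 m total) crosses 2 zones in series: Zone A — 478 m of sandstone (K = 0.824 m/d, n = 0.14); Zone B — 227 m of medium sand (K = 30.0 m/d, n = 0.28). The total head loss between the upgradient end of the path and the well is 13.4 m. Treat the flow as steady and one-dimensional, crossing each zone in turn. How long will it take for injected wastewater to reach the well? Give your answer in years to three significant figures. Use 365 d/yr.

15.7 years

Continuity: the same q passes through each zone, so ΔH = q·Σ(L_j/K_j) — the zones act as resistances in series.
Σ(L/K) = 478/0.824 + 227/30.0 = 580.1 + 7.567 = 587.7 d
q = ΔH / Σ(L/K) = 13.4 / 587.7 = 0.02280 m/d (same in every zone)
Zone A: v = q/n = 0.02280/0.14 = 0.1629 m/d → t_A = 478/0.1629 = 2935 d
Zone B: v = q/n = 0.02280/0.28 = 0.08144 m/d → t_B = 227/0.08144 = 2787 d
Total t = 2935 + 2787 = 5722 d
   = 5722 / 365 = 15.7 yr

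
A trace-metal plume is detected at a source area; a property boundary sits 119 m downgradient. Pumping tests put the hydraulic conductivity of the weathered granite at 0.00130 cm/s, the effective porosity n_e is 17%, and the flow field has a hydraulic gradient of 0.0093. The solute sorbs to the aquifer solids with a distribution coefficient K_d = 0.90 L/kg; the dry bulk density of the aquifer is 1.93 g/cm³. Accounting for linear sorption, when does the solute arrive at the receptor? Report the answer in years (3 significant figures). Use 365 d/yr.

K = 0.00130 cm/s × 864 = 1.123 m/d
q = Ki = 1.123 × 0.0093 = 0.01045 m/d
v_s = q/n_e = 0.01045/0.17 = 0.06145 m/d
Retardation R = 1 + ρ_b·K_d/n = 1 + 1.93×0.90/0.17 = 11.22
Contaminant velocity v_c = v/R = 0.06145/11.22 = 0.005478 m/d
t = L/v_c = 119/0.005478 = 21720 d
   = 21720/365 = 59.5 yr

59.5 years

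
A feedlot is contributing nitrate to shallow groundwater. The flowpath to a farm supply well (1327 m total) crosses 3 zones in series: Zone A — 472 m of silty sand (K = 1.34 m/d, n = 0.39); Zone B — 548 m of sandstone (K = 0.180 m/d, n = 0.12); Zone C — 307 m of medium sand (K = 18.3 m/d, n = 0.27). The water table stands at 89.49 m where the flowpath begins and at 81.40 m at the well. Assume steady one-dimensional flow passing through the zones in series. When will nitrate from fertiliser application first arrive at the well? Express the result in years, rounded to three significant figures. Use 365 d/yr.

385 years

Total head drop ΔH = 89.49 − 81.40 = 8.09 m
Steady 1-D flow in series ⇒ the Darcy flux q is identical in every zone and the zone head losses add (resistances L/K in series).
Σ(L/K) = 472/1.34 + 548/0.180 + 307/18.3 = 352.2 + 3044 + 16.78 = 3413 d
q = ΔH / Σ(L/K) = 8.09 / 3413 = 0.002370 m/d (same in every zone)
Zone A: v = q/n = 0.002370/0.39 = 0.006077 m/d → t_A = 472/0.006077 = 77670 d
Zone B: v = q/n = 0.002370/0.12 = 0.01975 m/d → t_B = 548/0.01975 = 27750 d
Zone C: v = q/n = 0.002370/0.27 = 0.008778 m/d → t_C = 307/0.008778 = 34970 d
Total t = 77670 + 27750 + 34970 = 140400 d
   = 140400 / 365 = 385 yr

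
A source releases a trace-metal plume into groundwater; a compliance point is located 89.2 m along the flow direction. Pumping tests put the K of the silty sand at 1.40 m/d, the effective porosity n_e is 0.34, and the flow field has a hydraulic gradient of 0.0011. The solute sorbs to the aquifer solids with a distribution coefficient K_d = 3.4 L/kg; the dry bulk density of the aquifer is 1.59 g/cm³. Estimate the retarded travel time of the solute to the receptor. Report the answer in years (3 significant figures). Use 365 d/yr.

Specific discharge q = 1.40 × 0.0011 = 0.001540 m/d
v_s = q/n_e = 0.001540/0.34 = 0.004529 m/d
Retardation R = 1 + ρ_b·K_d/n = 1 + 1.59×3.4/0.34 = 16.90
Contaminant velocity v_c = v/R = 0.004529/16.90 = 2.680e-4 m/d
t = L/v_c = 89.2/2.680e-4 = 332800 d
   = 332800/365 = 912 yr

912 years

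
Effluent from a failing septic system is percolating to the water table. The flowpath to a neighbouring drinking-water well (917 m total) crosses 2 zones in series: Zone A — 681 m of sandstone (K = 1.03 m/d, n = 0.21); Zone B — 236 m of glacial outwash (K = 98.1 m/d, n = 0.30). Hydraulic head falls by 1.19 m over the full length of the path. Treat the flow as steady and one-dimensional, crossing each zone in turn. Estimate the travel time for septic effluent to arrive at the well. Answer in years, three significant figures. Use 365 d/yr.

Continuity: the same q passes through each zone, so ΔH = q·Σ(L_j/K_j) — the zones act as resistances in series.
Σ(L/K) = 681/1.03 + 236/98.1 = 661.2 + 2.406 = 663.6 d
q = ΔH / Σ(L/K) = 1.19 / 663.6 = 0.001793 m/d (same in every zone)
Zone A: v = q/n = 0.001793/0.21 = 0.008540 m/d → t_A = 681/0.008540 = 79750 d
Zone B: v = q/n = 0.001793/0.30 = 0.005978 m/d → t_B = 236/0.005978 = 39480 d
Total t = 79750 + 39480 = 119200 d
   = 119200 / 365 = 327 yr

327 years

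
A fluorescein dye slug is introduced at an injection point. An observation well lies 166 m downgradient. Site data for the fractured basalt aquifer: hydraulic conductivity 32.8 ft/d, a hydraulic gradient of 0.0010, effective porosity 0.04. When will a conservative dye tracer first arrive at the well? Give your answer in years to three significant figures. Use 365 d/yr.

K = 32.8 ft/d × 0.3048 = 9.997 m/d
Darcy flux q = K·i = 9.997 × 0.0010 = 0.009997 m/d
v_s = q/n_e = 0.009997/0.04 = 0.2499 m/d
t = L / v = 166 / 0.2499 = 664.2 d
   = 664.2 / 365 = 1.82 yr

1.82 years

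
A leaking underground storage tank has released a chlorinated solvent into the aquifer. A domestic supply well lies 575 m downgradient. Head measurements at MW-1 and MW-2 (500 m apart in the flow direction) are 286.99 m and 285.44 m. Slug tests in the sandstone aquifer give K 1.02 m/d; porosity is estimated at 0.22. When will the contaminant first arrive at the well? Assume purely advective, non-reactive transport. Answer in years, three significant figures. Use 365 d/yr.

110 years

Hydraulic gradient i = (286.99 − 285.44) / 500 = 1.55 / 500 = 0.003100
Specific discharge q = 1.02 × 0.003100 = 0.003162 m/d
v_s = q/n_e = 0.003162/0.22 = 0.01437 m/d
t = L / v = 575 / 0.01437 = 40010 d
   = 40010 / 365 = 110 yr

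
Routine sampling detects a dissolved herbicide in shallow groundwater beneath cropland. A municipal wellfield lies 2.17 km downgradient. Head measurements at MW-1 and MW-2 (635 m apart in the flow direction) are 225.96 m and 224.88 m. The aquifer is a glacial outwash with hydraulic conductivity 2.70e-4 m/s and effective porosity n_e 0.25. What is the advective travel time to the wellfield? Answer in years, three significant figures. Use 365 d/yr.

37.5 years

Hydraulic gradient i = (225.96 − 224.88) / 635 = 1.08 / 635 = 0.001701
K = 2.70e-4 m/s × 86400 s/d = 23.33 m/d
Darcy flux q = K·i = 23.33 × 0.001701 = 0.03968 m/d
Average linear velocity = 0.03968 / 0.25 = 0.1587 m/d
L = 2.17 km = 2170 m
t = L / v = 2170 / 0.1587 = 13670 d
   = 13670 / 365 = 37.5 yr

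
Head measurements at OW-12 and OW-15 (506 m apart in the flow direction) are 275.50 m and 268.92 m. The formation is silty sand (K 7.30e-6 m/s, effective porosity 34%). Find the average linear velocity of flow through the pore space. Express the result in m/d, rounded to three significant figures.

Hydraulic gradient i = (275.50 − 268.92) / 506 = 6.58 / 506 = 0.01300
K = 7.30e-6 m/s × 86400 s/d = 0.6307 m/d
Specific discharge q = 0.6307 × 0.01300 = 0.008202 m/d
Seepage velocity v = q / n = 0.008202 / 0.34 = 0.02412 m/d

0.0241 m/d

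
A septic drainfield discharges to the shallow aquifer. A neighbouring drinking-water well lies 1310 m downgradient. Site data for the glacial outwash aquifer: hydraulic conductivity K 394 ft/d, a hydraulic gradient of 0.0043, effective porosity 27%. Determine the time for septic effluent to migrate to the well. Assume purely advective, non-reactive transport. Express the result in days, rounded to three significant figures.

685 days

K = 394 ft/d × 0.3048 = 120.1 m/d
q = Ki = 120.1 × 0.0043 = 0.5164 m/d
v = Ki/n = 120.1·0.0043/0.27 = 1.913 m/d
t = L / v = 1310 / 1.913 = 684.9 d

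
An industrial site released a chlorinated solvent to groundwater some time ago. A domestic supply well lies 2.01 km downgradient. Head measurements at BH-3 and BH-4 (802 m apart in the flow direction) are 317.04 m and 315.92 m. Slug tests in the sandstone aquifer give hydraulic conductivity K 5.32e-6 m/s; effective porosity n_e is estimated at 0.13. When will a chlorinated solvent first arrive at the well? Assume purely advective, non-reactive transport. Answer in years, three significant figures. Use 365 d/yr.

1120 years

Hydraulic gradient i = (317.04 − 315.92) / 802 = 1.12 / 802 = 0.001397
K = 5.32e-6 m/s × 86400 s/d = 0.4596 m/d
Specific discharge q = 0.4596 × 0.001397 = 6.419e-4 m/d
v = Ki/n = 0.4596·0.001397/0.13 = 0.004938 m/d
L = 2.01 km = 2010 m
t = L / v = 2010 / 0.004938 = 407100 d
   = 407100 / 365 = 1120 yr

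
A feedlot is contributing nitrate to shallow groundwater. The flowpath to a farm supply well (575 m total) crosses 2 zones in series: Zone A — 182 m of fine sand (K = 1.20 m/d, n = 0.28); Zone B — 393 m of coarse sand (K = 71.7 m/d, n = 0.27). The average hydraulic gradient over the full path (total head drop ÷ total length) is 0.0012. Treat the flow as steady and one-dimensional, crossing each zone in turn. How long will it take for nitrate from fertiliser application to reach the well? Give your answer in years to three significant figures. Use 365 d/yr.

Continuity: the same q passes through each zone, so ΔH = q·Σ(L_j/K_j) — the zones act as resistances in series.
Σ(L/K) = 182/1.20 + 393/71.7 = 151.7 + 5.481 = 157.1 d
K_eq = L_total / Σ(L/K) = 575 / 157.1 = 3.659 m/d
q = K_eq · i = 3.659 × 0.0012 = 0.004391 m/d (same in every zone)
Zone A: v = q/n = 0.004391/0.28 = 0.01568 m/d → t_A = 182/0.01568 = 11610 d
Zone B: v = q/n = 0.004391/0.27 = 0.01626 m/d → t_B = 393/0.01626 = 24170 d
Total t = 11610 + 24170 = 35770 d
   = 35770 / 365 = 98.0 yr

98.0 years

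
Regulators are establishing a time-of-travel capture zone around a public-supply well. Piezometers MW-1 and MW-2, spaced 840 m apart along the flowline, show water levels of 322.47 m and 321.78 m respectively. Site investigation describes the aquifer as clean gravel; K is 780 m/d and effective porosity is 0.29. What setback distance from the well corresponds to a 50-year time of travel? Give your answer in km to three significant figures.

Hydraulic gradient i = (322.47 − 321.78) / 840 = 0.69 / 840 = 8.214e-4
q = Ki = 780 × 8.214e-4 = 0.6407 m/d
Seepage velocity v = q / n = 0.6407 / 0.29 = 2.209 m/d
T = 50 yr × 365 = 18250 d
L = v × T = 2.209 × 18250 = 40320 m
   = 40.3 km

40.3 km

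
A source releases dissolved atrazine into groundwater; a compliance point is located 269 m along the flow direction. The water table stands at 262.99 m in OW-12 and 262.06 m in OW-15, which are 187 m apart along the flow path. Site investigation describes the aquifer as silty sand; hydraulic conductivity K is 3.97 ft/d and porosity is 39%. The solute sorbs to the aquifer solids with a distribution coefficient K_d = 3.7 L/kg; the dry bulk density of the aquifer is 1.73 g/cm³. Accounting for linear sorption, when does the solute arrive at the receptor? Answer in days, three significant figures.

304000 days

Hydraulic gradient i = (262.99 − 262.06) / 187 = 0.93 / 187 = 0.004973
K = 3.97 ft/d × 0.3048 = 1.210 m/d
Specific discharge q = 1.210 × 0.004973 = 0.006018 m/d
v_s = q/n_e = 0.006018/0.39 = 0.01543 m/d
Retardation R = 1 + ρ_b·K_d/n = 1 + 1.73×3.7/0.39 = 17.41
Contaminant velocity v_c = v/R = 0.01543/17.41 = 8.862e-4 m/d
t = L/v_c = 269/8.862e-4 = 303600 d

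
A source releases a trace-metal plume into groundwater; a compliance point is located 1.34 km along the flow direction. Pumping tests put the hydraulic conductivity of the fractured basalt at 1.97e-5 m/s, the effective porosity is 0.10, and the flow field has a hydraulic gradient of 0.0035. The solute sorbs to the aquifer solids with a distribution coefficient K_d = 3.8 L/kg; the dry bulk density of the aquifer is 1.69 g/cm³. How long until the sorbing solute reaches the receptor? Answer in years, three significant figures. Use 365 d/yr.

K = 1.97e-5 m/s × 86400 s/d = 1.702 m/d
Darcy flux q = K·i = 1.702 × 0.0035 = 0.005957 m/d
v = Ki/n = 1.702·0.0035/0.10 = 0.05957 m/d
Retardation R = 1 + ρ_b·K_d/n = 1 + 1.69×3.8/0.10 = 65.22
Contaminant velocity v_c = v/R = 0.05957/65.22 = 9.134e-4 m/d
L = 1.34 km = 1340 m
t = L/v_c = 1340/9.134e-4 = 1.467e6 d
   = 1.467e6/365 = 4020 yr

4020 years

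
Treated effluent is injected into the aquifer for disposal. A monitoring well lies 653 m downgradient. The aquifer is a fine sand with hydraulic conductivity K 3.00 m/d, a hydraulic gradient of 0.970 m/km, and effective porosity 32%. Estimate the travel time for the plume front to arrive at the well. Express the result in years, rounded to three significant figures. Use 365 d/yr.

Specific discharge q = 3.00 × 9.7e-4 = 0.002910 m/d
Average linear velocity = 0.002910 / 0.32 = 0.009094 m/d
t = L / v = 653 / 0.009094 = 71810 d
   = 71810 / 365 = 197 yr

197 years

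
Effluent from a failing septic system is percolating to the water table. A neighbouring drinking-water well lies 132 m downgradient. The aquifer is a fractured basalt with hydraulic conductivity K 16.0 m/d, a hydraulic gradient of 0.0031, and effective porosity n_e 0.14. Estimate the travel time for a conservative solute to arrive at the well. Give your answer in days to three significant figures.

373 days

Darcy flux q = K·i = 16.0 × 0.0031 = 0.04960 m/d
v = Ki/n = 16.0·0.0031/0.14 = 0.3543 m/d
t = L / v = 132 / 0.3543 = 372.6 d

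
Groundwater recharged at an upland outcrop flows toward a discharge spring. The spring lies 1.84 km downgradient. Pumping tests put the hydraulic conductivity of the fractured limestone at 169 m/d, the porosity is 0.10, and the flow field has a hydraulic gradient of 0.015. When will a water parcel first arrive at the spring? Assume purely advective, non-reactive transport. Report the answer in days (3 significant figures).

72.6 days

Darcy flux q = K·i = 169 × 0.015 = 2.535 m/d
Seepage velocity v = q / n = 2.535 / 0.10 = 25.35 m/d
L = 1.84 km = 1840 m
t = L / v = 1840 / 25.35 = 72.58 d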